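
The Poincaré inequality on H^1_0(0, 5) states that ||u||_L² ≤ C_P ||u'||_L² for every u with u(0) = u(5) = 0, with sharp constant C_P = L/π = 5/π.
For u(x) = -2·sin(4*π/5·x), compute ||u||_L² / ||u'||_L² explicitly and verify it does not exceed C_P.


||u||_L² / ||u'||_L² = 5/(4*π) < C_P = 5/π.

u(x) = -2·sin(4*π/5·x), so u'(x) = -8*π*cos(4*π*x/5)/5.
Writing u(x) = A·sin(kπx/L) with A = -2 and k = 4, use ∫_0^L sin²(kπx/L) dx = L/2 and ∫_0^L cos²(kπx/L) dx = L/2.
u² = 4·sin²(4*π/5·x) and (u')² = 64*π^2/25·cos²(4*π/5·x), and each of sin², cos² integrates to L/2 = 5/2 over (0, 5).
∫_0^5 u² dx = 10, so ||u||_L² = sqrt(10).
∫_0^5 (u')² dx = 32*π^2/5, so ||u'||_L² = 4*sqrt(10)*π/5.
Ratio ||u||_L² / ||u'||_L² = 5/(4*π).
Sharp Poincaré constant on H^1_0(0, 5) is C_P = L/π = 5/π, achieved by sin(π/5·x).
This is the k = 4 harmonic; the ratio L/(kπ) is strictly less than C_P = L/π, consistent with the sharp inequality ||u||_L² ≤ C_P ||u'||_L².


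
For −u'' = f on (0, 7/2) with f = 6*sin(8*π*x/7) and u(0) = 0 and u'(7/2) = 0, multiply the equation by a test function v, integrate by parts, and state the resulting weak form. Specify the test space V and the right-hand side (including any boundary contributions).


V = {v ∈ H^1(0, 7/2) : v(0) = 0} (test functions vanish at x = 0 where u is specified); weak form: ∫_0^7/2 u'v' dx = ∫_0^7/2 (6*sin(8*π*x/7)) v dx for all v ∈ V.

Multiply both sides by a test function v and integrate from 0 to 7/2:
  ∫_0^7/2 −u''(x) v(x) dx = ∫_0^7/2 f(x) v(x) dx.
Integrate the LHS by parts once:
  ∫_0^7/2 −u'' v dx = −[u'(x) v(x)]_0^7/2 + ∫_0^7/2 u'(x) v'(x) dx.
Thus ∫_0^7/2 u'(x) v'(x) dx = ∫_0^7/2 f(x) v(x) dx + [u'(x) v(x)]_0^7/2.
Choose V so that boundary terms are either known or forced to vanish.
Mixed BC: u(0) = 0 (Dirichlet) and u'(7/2) = 0 (Neumann). Define V = {v ∈ H^1(0, 7/2) : v(0) = 0}. Then [u' v]_0^7/2 = u'(7/2)·v(7/2) − u'(0)·0 = 0.
Weak formulation: find u (satisfying any essential BC) such that ∫_0^7/2 u'(x) v'(x) dx = ∫_0^7/2 f v dx for all v ∈ V (Dirichlet at 0 absorbed into V; the Neumann datum at x = 7/2 is zero, so no boundary term remains).
Substituting f(x) = 6*sin(8*π*x/7), the right-hand side is ∫_0^7/2 (6*sin(8*π*x/7)) v dx.


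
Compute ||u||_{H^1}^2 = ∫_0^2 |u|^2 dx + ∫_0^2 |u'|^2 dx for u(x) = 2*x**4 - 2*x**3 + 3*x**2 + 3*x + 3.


||u||_{H^1}^2 = 458896/315

The H^1 norm (squared) on an interval (0, L) is
  ||u||_{H^1}^2 = ∫_0^L u(x)^2 dx + ∫_0^L u'(x)^2 dx.
Compute u'(x) = 8*x**3 - 6*x**2 + 6*x + 3.
Then u(x)^2 = 4*x**8 - 8*x**7 + 16*x**6 + 9*x**4 + 6*x**3 + 27*x**2 + 18*x + 9 and u'(x)^2 = 64*x**6 - 96*x**5 + 132*x**4 - 24*x**3 + 36*x + 9.
Integrate each monomial from 0 to 2 using ∫_0^2 c·x^n dx = c·2^(n+1)/(n+1):
  ∫_0^2 u(x)^2 dx = ∫_0^2 (4*x^8 - 8*x^7 + 16*x^6 + 9*x^4 + 6*x^3 + 27*x^2 + 18*x + 9) dx. Term by term:
    ∫_0^2 4*x^8 dx = 2048/9;  ∫_0^2 -8*x^7 dx = -256;  ∫_0^2 16*x^6 dx = 2048/7;
    ∫_0^2 9*x^4 dx = 288/5;  ∫_0^2 6*x^3 dx = 24;  ∫_0^2 27*x^2 dx = 72;
    ∫_0^2 18*x dx = 36;  ∫_0^2 9 dx = 18.
  Sum: 2048/9 − 256 + 2048/7 + 288/5 + 24 + 72 + 36 + 18 = 148594/315.
  ∫_0^2 u'(x)^2 dx = ∫_0^2 (64*x^6 - 96*x^5 + 132*x^4 - 24*x^3 + 36*x + 9) dx. Term by term:
    ∫_0^2 64*x^6 dx = 8192/7;  ∫_0^2 -96*x^5 dx = -1024;  ∫_0^2 132*x^4 dx = 4224/5;
    ∫_0^2 -24*x^3 dx = -96;  ∫_0^2 36*x dx = 72;  ∫_0^2 9 dx = 18.
  Sum: 8192/7 − 1024 + 4224/5 − 96 + 72 + 18 = 34478/35.
Adding: ||u||_{H^1}^2 = 148594/315 + 34478/35 = 458896/315.


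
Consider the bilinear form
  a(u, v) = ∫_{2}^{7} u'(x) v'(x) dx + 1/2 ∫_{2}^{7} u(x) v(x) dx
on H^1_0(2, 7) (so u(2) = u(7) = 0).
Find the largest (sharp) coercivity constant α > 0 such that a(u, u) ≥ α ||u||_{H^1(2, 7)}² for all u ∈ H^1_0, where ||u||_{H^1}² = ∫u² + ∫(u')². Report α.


α = (π^2 + 25/2)/(π^2 + 25)

Coercivity of a(·,·) on H^1_0(2, 7) means a(u, u) ≥ α ||u||_{H^1}² for every u ∈ H^1_0.
The interval has length L = 5, and Poincaré/coercivity depend only on L. Here a(u, u) = ∫(u')² + (1/2)·∫u².
Here 0 < c = 1/2 < 1. The condition a(u,u) ≥ α||u||_{H^1}² reads (1−α)∫(u')² ≥ (α−c)∫u². Any admissible α is ≤ 1 (rapidly oscillating u have ∫u²/∫(u')² → 0), and α = 1 would force 0 ≥ (1−c)∫u², impossible since c < 1; so 1−α > 0. By the sharp Poincaré inequality on H^1_0 of an interval of length L, ∫(u')² ≥ (π/L)²∫u² with equality for the first sine mode sin(π(x−x₀)/L) (x₀ the left endpoint), so the inequality holds for all u iff (1−α)(π/L)² ≥ α − c, i.e. α ≤ ((π/L)² + c)/((π/L)² + 1) = (1 + c(L/π)²)/(1 + (L/π)²). With (π/L)² = π^2/25 and c = 1/2, the largest admissible constant is α = ((π/L)² + c)/((π/L)² + 1).
Simplifying, α = (π^2 + 25/2)/(π^2 + 25).


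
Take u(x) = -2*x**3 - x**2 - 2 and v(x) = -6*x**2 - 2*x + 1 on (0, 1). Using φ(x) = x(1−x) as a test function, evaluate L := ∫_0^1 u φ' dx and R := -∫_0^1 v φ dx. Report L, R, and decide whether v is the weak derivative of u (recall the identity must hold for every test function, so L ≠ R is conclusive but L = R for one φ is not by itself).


LHS = 7/15, RHS = 3/10. No, v is not the weak derivative of u.

u(x) = -2*x**3 - x**2 - 2, classical derivative u'(x) = -6*x**2 - 2*x.
φ(x) = x(1−x), so φ'(x) = 1 - 2*x.
Note φ(0) = φ(1) = 0, so the boundary term u·φ vanishes.
LHS = ∫_0^1 u(x) φ'(x) dx = ∫_0^1 (4*x^4 - x^2 + 4*x - 2) dx. Term by term:
  ∫_0^1 4*x^4 dx = 4/5;  ∫_0^1 -x^2 dx = -1/3;  ∫_0^1 4*x dx = 2;
  ∫_0^1 -2 dx = -2.
Sum: 4/5 − 1/3 + 2 − 2 = 7/15.
So LHS = 7/15.
∫_0^1 v(x) φ(x) dx = ∫_0^1 (6*x^4 - 4*x^3 - 3*x^2 + x) dx. Term by term:
  ∫_0^1 6*x^4 dx = 6/5;  ∫_0^1 -4*x^3 dx = -1;  ∫_0^1 -3*x^2 dx = -1;
  ∫_0^1 x dx = 1/2.
Sum: 6/5 − 1 − 1 + 1/2 = -3/10.
So RHS = -∫_0^1 v(x) φ(x) dx = 3/10.
LHS − RHS = 1/6 ≠ 0, so the identity fails.
(For a valid weak derivative the identity must hold for EVERY test function, in particular this one. The failure shows v is NOT the weak derivative of u.)
Correct weak derivative would be u'(x) = -6*x**2 - 2*x.


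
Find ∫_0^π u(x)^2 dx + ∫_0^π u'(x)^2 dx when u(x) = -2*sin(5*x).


||u||_{H^1(0,π)}^2 = 52*π

u'(x) = -10*cos(5*x).
Expand u² and (u')² and integrate term by term on (0, π), using: for integers n ≥ 1, ∫_0^π sin²(nx) dx = ∫_0^π cos²(nx) dx = π/2; for n ≠ n', ∫_0^π sin(nx)sin(n'x) dx = ∫_0^π cos(nx)cos(n'x) dx = 0; and by product-to-sum, ∫_0^π sin(nx)cos(n'x) dx = ½∫_0^π [sin((n+n')x) + sin((n−n')x)] dx, which is 0 when n+n' is even and 2n/(n²−n'²) when n+n' is odd (it need not vanish on (0, π)).
  u² squared terms: (-2)²·∫sin(5x)² dx = 4·π/2 = 2*π.
  So ∫_0^π u² dx = 2*π.
  (u')² squared terms: (-10)²·∫cos(5x)² dx = 100·π/2 = 50*π.
  So ∫_0^π (u')² dx = 50*π.
||u||_{H^1}^2 = (2*π) + (50*π) = 52*π.


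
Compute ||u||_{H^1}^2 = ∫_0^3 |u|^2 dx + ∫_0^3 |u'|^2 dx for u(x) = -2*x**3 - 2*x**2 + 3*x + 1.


||u||_{H^1}^2 = 141558/35

The H^1 norm (squared) on an interval (0, L) is
  ||u||_{H^1}^2 = ∫_0^L u(x)^2 dx + ∫_0^L u'(x)^2 dx.
Compute u'(x) = -6*x**2 - 4*x + 3.
Then u(x)^2 = 4*x**6 + 8*x**5 - 8*x**4 - 16*x**3 + 5*x**2 + 6*x + 1 and u'(x)^2 = 36*x**4 + 48*x**3 - 20*x**2 - 24*x + 9.
Integrate each monomial from 0 to 3 using ∫_0^3 c·x^n dx = c·3^(n+1)/(n+1):
  ∫_0^3 u(x)^2 dx = ∫_0^3 (4*x^6 + 8*x^5 - 8*x^4 - 16*x^3 + 5*x^2 + 6*x + 1) dx. Term by term:
    ∫_0^3 4*x^6 dx = 8748/7;  ∫_0^3 8*x^5 dx = 972;  ∫_0^3 -8*x^4 dx = -1944/5;
    ∫_0^3 -16*x^3 dx = -324;  ∫_0^3 5*x^2 dx = 45;  ∫_0^3 6*x dx = 27;
    ∫_0^3 1 dx = 3.
  Sum: 8748/7 + 972 − 1944/5 − 324 + 45 + 27 + 3 = 55437/35.
  ∫_0^3 u'(x)^2 dx = ∫_0^3 (36*x^4 + 48*x^3 - 20*x^2 - 24*x + 9) dx. Term by term:
    ∫_0^3 36*x^4 dx = 8748/5;  ∫_0^3 48*x^3 dx = 972;  ∫_0^3 -20*x^2 dx = -180;
    ∫_0^3 -24*x dx = -108;  ∫_0^3 9 dx = 27.
  Sum: 8748/5 + 972 − 180 − 108 + 27 = 12303/5.
Adding: ||u||_{H^1}^2 = 55437/35 + 12303/5 = 141558/35.


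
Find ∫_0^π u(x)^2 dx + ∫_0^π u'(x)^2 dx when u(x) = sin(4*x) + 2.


||u||_{H^1(0,π)}^2 = 25*π/2

u'(x) = 4*cos(4*x).
Expand u² and (u')² and integrate term by term on (0, π), using: for integers n ≥ 1, ∫_0^π sin²(nx) dx = ∫_0^π cos²(nx) dx = π/2; for n ≠ n', ∫_0^π sin(nx)sin(n'x) dx = ∫_0^π cos(nx)cos(n'x) dx = 0; and by product-to-sum, ∫_0^π sin(nx)cos(n'x) dx = ½∫_0^π [sin((n+n')x) + sin((n−n')x)] dx, which is 0 when n+n' is even and 2n/(n²−n'²) when n+n' is odd (it need not vanish on (0, π)). For the constant mode: ∫_0^π 1 dx = π, ∫_0^π cos(nx) dx = 0, ∫_0^π sin(nx) dx = (1−(−1)^n)/n.
  u² squared terms: (2)²·∫1 dx = 4·π = 4*π;  (1)²·∫sin(4x)² dx = 1·π/2 = π/2.
  u² cross terms: 2·(2)·(1)·∫1·sin(4x) dx = 4·(0) = 0.
  So ∫_0^π u² dx = 4*π + π/2 + 0 = 9*π/2.
  (u')² squared terms: (4)²·∫cos(4x)² dx = 16·π/2 = 8*π.
  So ∫_0^π (u')² dx = 8*π.
||u||_{H^1}^2 = (9*π/2) + (8*π) = 25*π/2.


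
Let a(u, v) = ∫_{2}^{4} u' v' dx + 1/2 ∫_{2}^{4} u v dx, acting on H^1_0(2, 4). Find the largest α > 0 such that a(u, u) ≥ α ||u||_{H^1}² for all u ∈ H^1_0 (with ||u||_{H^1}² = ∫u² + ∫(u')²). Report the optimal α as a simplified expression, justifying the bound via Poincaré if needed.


α = (2 + π^2)/(4 + π^2)

Coercivity of a(·,·) on H^1_0(2, 4) means a(u, u) ≥ α ||u||_{H^1}² for every u ∈ H^1_0.
The interval has length L = 2, and Poincaré/coercivity depend only on L. Here a(u, u) = ∫(u')² + (1/2)·∫u².
Here 0 < c = 1/2 < 1. The condition a(u,u) ≥ α||u||_{H^1}² reads (1−α)∫(u')² ≥ (α−c)∫u². Any admissible α is ≤ 1 (rapidly oscillating u have ∫u²/∫(u')² → 0), and α = 1 would force 0 ≥ (1−c)∫u², impossible since c < 1; so 1−α > 0. By the sharp Poincaré inequality on H^1_0 of an interval of length L, ∫(u')² ≥ (π/L)²∫u² with equality for the first sine mode sin(π(x−x₀)/L) (x₀ the left endpoint), so the inequality holds for all u iff (1−α)(π/L)² ≥ α − c, i.e. α ≤ ((π/L)² + c)/((π/L)² + 1) = (1 + c(L/π)²)/(1 + (L/π)²). With (π/L)² = π^2/4 and c = 1/2, the largest admissible constant is α = ((π/L)² + c)/((π/L)² + 1).
Simplifying, α = (2 + π^2)/(4 + π^2).


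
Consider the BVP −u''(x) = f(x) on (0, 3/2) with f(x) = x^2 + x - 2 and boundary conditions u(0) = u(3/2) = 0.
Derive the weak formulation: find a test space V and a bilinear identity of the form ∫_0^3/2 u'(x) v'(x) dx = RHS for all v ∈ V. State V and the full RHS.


V = H^1_0(0, 3/2) (so v(0) = v(3/2) = 0); weak form: ∫_0^3/2 u'v' dx = ∫_0^3/2 (x^2 + x - 2) v dx for all v ∈ V.

Multiply both sides by a test function v and integrate from 0 to 3/2:
  ∫_0^3/2 −u''(x) v(x) dx = ∫_0^3/2 f(x) v(x) dx.
Integrate the LHS by parts once:
  ∫_0^3/2 −u'' v dx = −[u'(x) v(x)]_0^3/2 + ∫_0^3/2 u'(x) v'(x) dx.
Thus ∫_0^3/2 u'(x) v'(x) dx = ∫_0^3/2 f(x) v(x) dx + [u'(x) v(x)]_0^3/2.
Choose V so that boundary terms are either known or forced to vanish.
u is Dirichlet: u(0) = u(3/2) = 0. Let V = H^1_0(0, 3/2); then v(0) = v(3/2) = 0, and [u' v]_0^3/2 = 0.
Weak formulation: find u (satisfying any essential BC) such that ∫_0^3/2 u'(x) v'(x) dx = ∫_0^3/2 f v dx for all v ∈ V.
Substituting f(x) = x^2 + x - 2, the right-hand side is ∫_0^3/2 (x^2 + x - 2) v dx.


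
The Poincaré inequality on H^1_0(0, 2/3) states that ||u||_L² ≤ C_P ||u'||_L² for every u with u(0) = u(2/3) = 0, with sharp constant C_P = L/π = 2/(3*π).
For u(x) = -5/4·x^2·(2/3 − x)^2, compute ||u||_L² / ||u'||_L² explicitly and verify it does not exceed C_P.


||u||_L² / ||u'||_L² = sqrt(3)/9 < C_P = 2/(3*π).

u(x) = -5/4·x^2·(2/3 − x)^2, so u'(x) = 5*x*(-9*x^2 + 9*x - 2)/9.
u(x) = -5/4·x^2·(2/3 − x)^2 vanishes at x = 0 and x = 2/3, so u ∈ H^1_0(0, 2/3). Differentiate via the product rule and integrate the resulting polynomials term by term.
  ∫_0^2/3 u² dx = ∫_0^2/3 (25*x^8/16 - 25*x^7/6 + 25*x^6/6 - 50*x^5/27 + 25*x^4/81) dx. Term by term:
    ∫_0^2/3 25*x^8/16 dx = 800/177147;  ∫_0^2/3 -25*x^7/6 dx = -400/19683;  ∫_0^2/3 25*x^6/6 dx = 1600/45927;
    ∫_0^2/3 -50*x^5/27 dx = -1600/59049;  ∫_0^2/3 25*x^4/81 dx = 160/19683.
  Sum: 800/177147 − 400/19683 + 1600/45927 − 1600/59049 + 160/19683 = 80/1240029.
  ∫_0^2/3 (u')² dx = ∫_0^2/3 (25*x^6 - 50*x^5 + 325*x^4/9 - 100*x^3/9 + 100*x^2/81) dx. Term by term:
    ∫_0^2/3 25*x^6 dx = 3200/15309;  ∫_0^2/3 -50*x^5 dx = -1600/2187;  ∫_0^2/3 325*x^4/9 dx = 2080/2187;
    ∫_0^2/3 -100*x^3/9 dx = -400/729;  ∫_0^2/3 100*x^2/81 dx = 800/6561.
  Sum: 3200/15309 − 1600/2187 + 2080/2187 − 400/729 + 800/6561 = 80/45927.
∫_0^2/3 u² dx = 80/1240029, so ||u||_L² = 4*sqrt(105)/5103.
∫_0^2/3 (u')² dx = 80/45927, so ||u'||_L² = 4*sqrt(35)/567.
Ratio ||u||_L² / ||u'||_L² = sqrt(3)/9.
Sharp Poincaré constant on H^1_0(0, 2/3) is C_P = L/π = 2/(3*π), achieved by sin(3*π/2·x).
A polynomial bump cannot attain the sharp Poincaré constant (only the first sine eigenfunction does), so the ratio is strictly less than C_P, consistent with ||u||_L² ≤ C_P ||u'||_L².


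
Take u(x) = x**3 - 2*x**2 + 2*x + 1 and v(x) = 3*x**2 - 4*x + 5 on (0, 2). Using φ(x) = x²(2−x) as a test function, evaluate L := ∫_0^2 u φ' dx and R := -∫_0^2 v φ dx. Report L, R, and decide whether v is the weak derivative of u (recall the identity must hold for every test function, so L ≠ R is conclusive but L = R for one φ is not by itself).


LHS = -8/3, RHS = -20/3. No, v is not the weak derivative of u.

u(x) = x**3 - 2*x**2 + 2*x + 1, classical derivative u'(x) = 3*x**2 - 4*x + 2.
φ(x) = x²(2−x), so φ'(x) = x*(4 - 3*x).
Note φ(0) = φ(2) = 0, so the boundary term u·φ vanishes.
LHS = ∫_0^2 u(x) φ'(x) dx = ∫_0^2 (-3*x^5 + 10*x^4 - 14*x^3 + 5*x^2 + 4*x) dx. Term by term:
  ∫_0^2 -3*x^5 dx = -32;  ∫_0^2 10*x^4 dx = 64;  ∫_0^2 -14*x^3 dx = -56;
  ∫_0^2 5*x^2 dx = 40/3;  ∫_0^2 4*x dx = 8.
Sum: -32 + 64 − 56 + 40/3 + 8 = -8/3.
So LHS = -8/3.
∫_0^2 v(x) φ(x) dx = ∫_0^2 (-3*x^5 + 10*x^4 - 13*x^3 + 10*x^2) dx. Term by term:
  ∫_0^2 -3*x^5 dx = -32;  ∫_0^2 10*x^4 dx = 64;  ∫_0^2 -13*x^3 dx = -52;
  ∫_0^2 10*x^2 dx = 80/3.
Sum: -32 + 64 − 52 + 80/3 = 20/3.
So RHS = -∫_0^2 v(x) φ(x) dx = -20/3.
LHS − RHS = 4 ≠ 0, so the identity fails.
(For a valid weak derivative the identity must hold for EVERY test function, in particular this one. The failure shows v is NOT the weak derivative of u.)
Correct weak derivative would be u'(x) = 3*x**2 - 4*x + 2.


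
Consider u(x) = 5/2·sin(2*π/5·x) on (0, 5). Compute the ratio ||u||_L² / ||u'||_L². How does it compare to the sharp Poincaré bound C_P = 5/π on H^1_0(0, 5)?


||u||_L² / ||u'||_L² = 5/(2*π) < C_P = 5/π.

u(x) = 5/2·sin(2*π/5·x), so u'(x) = π*cos(2*π*x/5).
Writing u(x) = A·sin(kπx/L) with A = 5/2 and k = 2, use ∫_0^L sin²(kπx/L) dx = L/2 and ∫_0^L cos²(kπx/L) dx = L/2.
u² = 25/4·sin²(2*π/5·x) and (u')² = π^2·cos²(2*π/5·x), and each of sin², cos² integrates to L/2 = 5/2 over (0, 5).
∫_0^5 u² dx = 125/8, so ||u||_L² = 5*sqrt(10)/4.
∫_0^5 (u')² dx = 5*π^2/2, so ||u'||_L² = sqrt(10)*π/2.
Ratio ||u||_L² / ||u'||_L² = 5/(2*π).
Sharp Poincaré constant on H^1_0(0, 5) is C_P = L/π = 5/π, achieved by sin(π/5·x).
This is the k = 2 harmonic; the ratio L/(kπ) is strictly less than C_P = L/π, consistent with the sharp inequality ||u||_L² ≤ C_P ||u'||_L².


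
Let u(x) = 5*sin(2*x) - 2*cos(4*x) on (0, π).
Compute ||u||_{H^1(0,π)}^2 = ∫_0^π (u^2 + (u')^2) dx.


||u||_{H^1(0,π)}^2 = 193*π/2

u'(x) = 8*sin(4*x) + 10*cos(2*x).
Expand u² and (u')² and integrate term by term on (0, π), using: for integers n ≥ 1, ∫_0^π sin²(nx) dx = ∫_0^π cos²(nx) dx = π/2; for n ≠ n', ∫_0^π sin(nx)sin(n'x) dx = ∫_0^π cos(nx)cos(n'x) dx = 0; and by product-to-sum, ∫_0^π sin(nx)cos(n'x) dx = ½∫_0^π [sin((n+n')x) + sin((n−n')x)] dx, which is 0 when n+n' is even and 2n/(n²−n'²) when n+n' is odd (it need not vanish on (0, π)).
  u² squared terms: (-2)²·∫cos(4x)² dx = 4·π/2 = 2*π;  (5)²·∫sin(2x)² dx = 25·π/2 = 25*π/2.
  u² cross terms: 2·(-2)·(5)·∫cos(4x)·sin(2x) dx = -20·(0) = 0.
  So ∫_0^π u² dx = 2*π + 25*π/2 + 0 = 29*π/2.
  (u')² squared terms: (8)²·∫sin(4x)² dx = 64·π/2 = 32*π;  (10)²·∫cos(2x)² dx = 100·π/2 = 50*π.
  (u')² cross terms: 2·(8)·(10)·∫sin(4x)·cos(2x) dx = 160·(0) = 0.
  So ∫_0^π (u')² dx = 32*π + 50*π + 0 = 82*π.
||u||_{H^1}^2 = (29*π/2) + (82*π) = 193*π/2.


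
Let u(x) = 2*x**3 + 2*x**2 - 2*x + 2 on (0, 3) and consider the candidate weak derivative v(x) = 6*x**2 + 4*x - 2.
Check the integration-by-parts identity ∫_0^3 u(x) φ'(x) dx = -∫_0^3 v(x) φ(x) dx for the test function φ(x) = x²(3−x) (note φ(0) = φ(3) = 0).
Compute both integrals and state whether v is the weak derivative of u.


LHS = -1809/10, RHS = -1809/10. Yes, v = u' weakly.

u(x) = 2*x**3 + 2*x**2 - 2*x + 2, classical derivative u'(x) = 6*x**2 + 4*x - 2.
φ(x) = x²(3−x), so φ'(x) = 3*x*(2 - x).
Note φ(0) = φ(3) = 0, so the boundary term u·φ vanishes.
LHS = ∫_0^3 u(x) φ'(x) dx = ∫_0^3 (-6*x^5 + 6*x^4 + 18*x^3 - 18*x^2 + 12*x) dx. Term by term:
  ∫_0^3 -6*x^5 dx = -729;  ∫_0^3 6*x^4 dx = 1458/5;  ∫_0^3 18*x^3 dx = 729/2;
  ∫_0^3 -18*x^2 dx = -162;  ∫_0^3 12*x dx = 54.
Sum: -729 + 1458/5 + 729/2 − 162 + 54 = -1809/10.
So LHS = -1809/10.
∫_0^3 v(x) φ(x) dx = ∫_0^3 (-6*x^5 + 14*x^4 + 14*x^3 - 6*x^2) dx. Term by term:
  ∫_0^3 -6*x^5 dx = -729;  ∫_0^3 14*x^4 dx = 3402/5;  ∫_0^3 14*x^3 dx = 567/2;
  ∫_0^3 -6*x^2 dx = -54.
Sum: -729 + 3402/5 + 567/2 − 54 = 1809/10.
So RHS = -∫_0^3 v(x) φ(x) dx = -1809/10.
LHS = RHS, so the identity holds for this test φ.
Moreover u is smooth here and v(x) = u'(x) = 6*x**2 + 4*x - 2 pointwise, so the identity holds for every test function. Hence v is the weak derivative of u.


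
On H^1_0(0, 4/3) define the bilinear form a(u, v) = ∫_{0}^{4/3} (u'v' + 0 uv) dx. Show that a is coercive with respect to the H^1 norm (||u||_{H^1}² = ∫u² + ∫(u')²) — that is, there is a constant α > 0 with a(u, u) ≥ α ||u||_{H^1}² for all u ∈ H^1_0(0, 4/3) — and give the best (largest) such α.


α = 9*π^2/(16 + 9*π^2)

Coercivity of a(·,·) on H^1_0(0, 4/3) means a(u, u) ≥ α ||u||_{H^1}² for every u ∈ H^1_0.
The interval has length L = 4/3, and Poincaré/coercivity depend only on L. Here a(u, u) = ∫(u')² + (0)·∫u².
Here c = 0, so a(u,u) = ∫(u')² alone. The condition a(u,u) ≥ α||u||_{H^1}² reads (1−α)∫(u')² ≥ (α−c)∫u². Any admissible α is ≤ 1 (rapidly oscillating u have ∫u²/∫(u')² → 0), and α = 1 would force 0 ≥ (1−c)∫u², impossible since c < 1; so 1−α > 0. By the sharp Poincaré inequality on H^1_0 of an interval of length L, ∫(u')² ≥ (π/L)²∫u² with equality for the first sine mode sin(π(x−x₀)/L) (x₀ the left endpoint), so the inequality holds for all u iff (1−α)(π/L)² ≥ α − c, i.e. α ≤ ((π/L)² + c)/((π/L)² + 1) = (1 + c(L/π)²)/(1 + (L/π)²). (Direct route, valid since c ≤ 0: Poincaré gives c∫u² ≥ c(L/π)²∫(u')², so a(u,u) ≥ (1 + c(L/π)²)∫(u')², while ||u||_{H^1}² ≤ (1 + (L/π)²)∫(u')²; dividing yields the same α.) With (π/L)² = 9*π^2/16 and c = 0, the largest admissible constant is α = ((π/L)² + c)/((π/L)² + 1).
Simplifying, α = 9*π^2/(16 + 9*π^2).


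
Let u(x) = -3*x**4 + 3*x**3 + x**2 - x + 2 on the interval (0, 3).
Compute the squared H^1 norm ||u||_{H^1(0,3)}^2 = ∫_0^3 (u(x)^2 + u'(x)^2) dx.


||u||_{H^1}^2 = 563097/20

The H^1 norm (squared) on an interval (0, L) is
  ||u||_{H^1}^2 = ∫_0^L u(x)^2 dx + ∫_0^L u'(x)^2 dx.
Compute u'(x) = -12*x**3 + 9*x**2 + 2*x - 1.
Then u(x)^2 = 9*x**8 - 18*x**7 + 3*x**6 + 12*x**5 - 17*x**4 + 10*x**3 + 5*x**2 - 4*x + 4 and u'(x)^2 = 144*x**6 - 216*x**5 + 33*x**4 + 60*x**3 - 14*x**2 - 4*x + 1.
Integrate each monomial from 0 to 3 using ∫_0^3 c·x^n dx = c·3^(n+1)/(n+1):
  ∫_0^3 u(x)^2 dx = ∫_0^3 (9*x^8 - 18*x^7 + 3*x^6 + 12*x^5 - 17*x^4 + 10*x^3 + 5*x^2 - 4*x + 4) dx. Term by term:
    ∫_0^3 9*x^8 dx = 19683;  ∫_0^3 -18*x^7 dx = -59049/4;  ∫_0^3 3*x^6 dx = 6561/7;
    ∫_0^3 12*x^5 dx = 1458;  ∫_0^3 -17*x^4 dx = -4131/5;  ∫_0^3 10*x^3 dx = 405/2;
    ∫_0^3 5*x^2 dx = 45;  ∫_0^3 -4*x dx = -18;  ∫_0^3 4 dx = 12.
  Sum: 19683 − 59049/4 + 6561/7 + 1458 − 4131/5 + 405/2 + 45 − 18 + 12 = 942387/140.
  ∫_0^3 u'(x)^2 dx = ∫_0^3 (144*x^6 - 216*x^5 + 33*x^4 + 60*x^3 - 14*x^2 - 4*x + 1) dx. Term by term:
    ∫_0^3 144*x^6 dx = 314928/7;  ∫_0^3 -216*x^5 dx = -26244;  ∫_0^3 33*x^4 dx = 8019/5;
    ∫_0^3 60*x^3 dx = 1215;  ∫_0^3 -14*x^2 dx = -126;  ∫_0^3 -4*x dx = -18;
    ∫_0^3 1 dx = 3.
  Sum: 314928/7 − 26244 + 8019/5 + 1215 − 126 − 18 + 3 = 749823/35.
Adding: ||u||_{H^1}^2 = 942387/140 + 749823/35 = 563097/20.


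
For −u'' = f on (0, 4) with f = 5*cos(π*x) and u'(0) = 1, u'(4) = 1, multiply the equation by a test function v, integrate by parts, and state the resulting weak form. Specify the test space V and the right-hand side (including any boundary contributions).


V = H^1(0, 4) (v unrestricted at boundary; u is determined up to an additive constant); weak form: ∫_0^4 u'v' dx = ∫_0^4 (5*cos(π*x)) v dx + v(4) − v(0) for all v ∈ V.

Multiply both sides by a test function v and integrate from 0 to 4:
  ∫_0^4 −u''(x) v(x) dx = ∫_0^4 f(x) v(x) dx.
Integrate the LHS by parts once:
  ∫_0^4 −u'' v dx = −[u'(x) v(x)]_0^4 + ∫_0^4 u'(x) v'(x) dx.
Thus ∫_0^4 u'(x) v'(x) dx = ∫_0^4 f(x) v(x) dx + [u'(x) v(x)]_0^4.
Choose V so that boundary terms are either known or forced to vanish.
u has inhomogeneous Neumann u'(0) = 1, u'(4) = 1. [u' v]_0^4 = (1)·v(4) − (1)·v(0) = v(4) − v(0). Take V = H^1(0, 4); boundary term becomes part of RHS.
Weak formulation: find u (satisfying any essential BC) such that ∫_0^4 u'(x) v'(x) dx = ∫_0^4 f v dx + v(4) − v(0) for all v ∈ V (Neumann data are natural BCs: they enter the RHS as boundary terms).
Substituting f(x) = 5*cos(π*x), the right-hand side is ∫_0^4 (5*cos(π*x)) v dx + v(4) − v(0).
Compatibility check (pure Neumann): taking v ≡ 1 ∈ V gives 0 = ∫_0^4 f dx + (1) − (1), i.e. ∫_0^4 f dx must equal u'(0) − u'(4) = 0. Indeed ∫_0^4 (5*cos(π*x)) dx = 0, so the data are compatible. The solution is then unique only up to an additive constant (fix it e.g. by requiring ∫_0^4 u dx = 0).


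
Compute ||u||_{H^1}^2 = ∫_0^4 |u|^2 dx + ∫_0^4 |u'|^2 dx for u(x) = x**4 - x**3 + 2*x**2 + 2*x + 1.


||u||_{H^1}^2 = 2458148/45

The H^1 norm (squared) on an interval (0, L) is
  ||u||_{H^1}^2 = ∫_0^L u(x)^2 dx + ∫_0^L u'(x)^2 dx.
Compute u'(x) = 4*x**3 - 3*x**2 + 4*x + 2.
Then u(x)^2 = x**8 - 2*x**7 + 5*x**6 + 2*x**4 + 6*x**3 + 8*x**2 + 4*x + 1 and u'(x)^2 = 16*x**6 - 24*x**5 + 41*x**4 - 8*x**3 + 4*x**2 + 16*x + 4.
Integrate each monomial from 0 to 4 using ∫_0^4 c·x^n dx = c·4^(n+1)/(n+1):
  ∫_0^4 u(x)^2 dx = ∫_0^4 (x^8 - 2*x^7 + 5*x^6 + 2*x^4 + 6*x^3 + 8*x^2 + 4*x + 1) dx. Term by term:
    ∫_0^4 x^8 dx = 262144/9;  ∫_0^4 -2*x^7 dx = -16384;  ∫_0^4 5*x^6 dx = 81920/7;
    ∫_0^4 2*x^4 dx = 2048/5;  ∫_0^4 6*x^3 dx = 384;  ∫_0^4 8*x^2 dx = 512/3;
    ∫_0^4 4*x dx = 32;  ∫_0^4 1 dx = 4.
  Sum: 262144/9 − 16384 + 81920/7 + 2048/5 + 384 + 512/3 + 32 + 4 = 8015564/315.
  ∫_0^4 u'(x)^2 dx = ∫_0^4 (16*x^6 - 24*x^5 + 41*x^4 - 8*x^3 + 4*x^2 + 16*x + 4) dx. Term by term:
    ∫_0^4 16*x^6 dx = 262144/7;  ∫_0^4 -24*x^5 dx = -16384;  ∫_0^4 41*x^4 dx = 41984/5;
    ∫_0^4 -8*x^3 dx = -512;  ∫_0^4 4*x^2 dx = 256/3;  ∫_0^4 16*x dx = 128;
    ∫_0^4 4 dx = 16.
  Sum: 262144/7 − 16384 + 41984/5 − 512 + 256/3 + 128 + 16 = 3063824/105.
Adding: ||u||_{H^1}^2 = 8015564/315 + 3063824/105 = 2458148/45.


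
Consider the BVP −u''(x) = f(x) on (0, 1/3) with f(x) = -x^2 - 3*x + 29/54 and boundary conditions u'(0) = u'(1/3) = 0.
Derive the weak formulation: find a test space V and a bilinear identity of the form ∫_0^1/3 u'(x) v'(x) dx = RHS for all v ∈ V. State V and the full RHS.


V = H^1(0, 1/3) (no boundary constraint on v; u is determined up to an additive constant); weak form: ∫_0^1/3 u'v' dx = ∫_0^1/3 (-x^2 - 3*x + 29/54) v dx for all v ∈ V.

Multiply both sides by a test function v and integrate from 0 to 1/3:
  ∫_0^1/3 −u''(x) v(x) dx = ∫_0^1/3 f(x) v(x) dx.
Integrate the LHS by parts once:
  ∫_0^1/3 −u'' v dx = −[u'(x) v(x)]_0^1/3 + ∫_0^1/3 u'(x) v'(x) dx.
Thus ∫_0^1/3 u'(x) v'(x) dx = ∫_0^1/3 f(x) v(x) dx + [u'(x) v(x)]_0^1/3.
Choose V so that boundary terms are either known or forced to vanish.
u has homogeneous Neumann: u'(0) = u'(1/3) = 0. So [u' v]_0^1/3 = 0·v(1/3) − 0·v(0) = 0 for any v; take V = H^1(0, 1/3).
Weak formulation: find u (satisfying any essential BC) such that ∫_0^1/3 u'(x) v'(x) dx = ∫_0^1/3 f v dx for all v ∈ V (homogeneous Neumann, so boundary terms vanish).
Substituting f(x) = -x^2 - 3*x + 29/54, the right-hand side is ∫_0^1/3 (-x^2 - 3*x + 29/54) v dx.
Compatibility check (pure Neumann): taking v ≡ 1 ∈ V gives 0 = ∫_0^1/3 f dx + (0) − (0), i.e. ∫_0^1/3 f dx must equal u'(0) − u'(1/3) = 0. Indeed ∫_0^1/3 (-x^2 - 3*x + 29/54) dx = 0, so the data are compatible. The solution is then unique only up to an additive constant (fix it e.g. by requiring ∫_0^1/3 u dx = 0).


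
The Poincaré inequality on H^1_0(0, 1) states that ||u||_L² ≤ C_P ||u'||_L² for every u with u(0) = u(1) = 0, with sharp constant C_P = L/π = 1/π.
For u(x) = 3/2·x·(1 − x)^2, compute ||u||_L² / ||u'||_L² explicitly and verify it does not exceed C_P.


||u||_L² / ||u'||_L² = sqrt(14)/14 < C_P = 1/π.

u(x) = 3/2·x·(1 − x)^2, so u'(x) = 9*x^2/2 - 6*x + 3/2.
u(x) = 3/2·x·(1 − x)^2 vanishes at x = 0 and x = 1, so u ∈ H^1_0(0, 1). Differentiate via the product rule and integrate the resulting polynomials term by term.
  ∫_0^1 u² dx = ∫_0^1 (9*x^6/4 - 9*x^5 + 27*x^4/2 - 9*x^3 + 9*x^2/4) dx. Term by term:
    ∫_0^1 9*x^6/4 dx = 9/28;  ∫_0^1 -9*x^5 dx = -3/2;  ∫_0^1 27*x^4/2 dx = 27/10;
    ∫_0^1 -9*x^3 dx = -9/4;  ∫_0^1 9*x^2/4 dx = 3/4.
  Sum: 9/28 − 3/2 + 27/10 − 9/4 + 3/4 = 3/140.
  ∫_0^1 (u')² dx = ∫_0^1 (81*x^4/4 - 54*x^3 + 99*x^2/2 - 18*x + 9/4) dx. Term by term:
    ∫_0^1 81*x^4/4 dx = 81/20;  ∫_0^1 -54*x^3 dx = -27/2;  ∫_0^1 99*x^2/2 dx = 33/2;
    ∫_0^1 -18*x dx = -9;  ∫_0^1 9/4 dx = 9/4.
  Sum: 81/20 − 27/2 + 33/2 − 9 + 9/4 = 3/10.
∫_0^1 u² dx = 3/140, so ||u||_L² = sqrt(105)/70.
∫_0^1 (u')² dx = 3/10, so ||u'||_L² = sqrt(30)/10.
Ratio ||u||_L² / ||u'||_L² = sqrt(14)/14.
Sharp Poincaré constant on H^1_0(0, 1) is C_P = L/π = 1/π, achieved by sin(π·x).
A polynomial bump cannot attain the sharp Poincaré constant (only the first sine eigenfunction does), so the ratio is strictly less than C_P, consistent with ||u||_L² ≤ C_P ||u'||_L².


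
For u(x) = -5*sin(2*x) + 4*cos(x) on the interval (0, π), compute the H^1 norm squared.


||u||_{H^1(0,π)}^2 = -320/3 + 157*π/2

u'(x) = -4*sin(x) - 10*cos(2*x).
Expand u² and (u')² and integrate term by term on (0, π), using: for integers n ≥ 1, ∫_0^π sin²(nx) dx = ∫_0^π cos²(nx) dx = π/2; for n ≠ n', ∫_0^π sin(nx)sin(n'x) dx = ∫_0^π cos(nx)cos(n'x) dx = 0; and by product-to-sum, ∫_0^π sin(nx)cos(n'x) dx = ½∫_0^π [sin((n+n')x) + sin((n−n')x)] dx, which is 0 when n+n' is even and 2n/(n²−n'²) when n+n' is odd (it need not vanish on (0, π)).
  u² squared terms: (-5)²·∫sin(2x)² dx = 25·π/2 = 25*π/2;  (4)²·∫cos(x)² dx = 16·π/2 = 8*π.
  u² cross terms: 2·(-5)·(4)·∫sin(2x)·cos(x) dx = -40·(4/3) = -160/3.
  So ∫_0^π u² dx = 25*π/2 + 8*π − 160/3 = -160/3 + 41*π/2.
  (u')² squared terms: (-10)²·∫cos(2x)² dx = 100·π/2 = 50*π;  (-4)²·∫sin(x)² dx = 16·π/2 = 8*π.
  (u')² cross terms: 2·(-10)·(-4)·∫cos(2x)·sin(x) dx = 80·(-2/3) = -160/3.
  So ∫_0^π (u')² dx = 50*π + 8*π − 160/3 = -160/3 + 58*π.
||u||_{H^1}^2 = (-160/3 + 41*π/2) + (-160/3 + 58*π) = -320/3 + 157*π/2.


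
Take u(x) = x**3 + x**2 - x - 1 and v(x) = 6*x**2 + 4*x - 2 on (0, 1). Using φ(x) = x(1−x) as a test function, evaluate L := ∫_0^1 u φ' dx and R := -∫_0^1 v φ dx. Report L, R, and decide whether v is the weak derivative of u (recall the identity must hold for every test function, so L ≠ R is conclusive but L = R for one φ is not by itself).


LHS = -3/20, RHS = -3/10. No, v is not the weak derivative of u.

u(x) = x**3 + x**2 - x - 1, classical derivative u'(x) = 3*x**2 + 2*x - 1.
φ(x) = x(1−x), so φ'(x) = 1 - 2*x.
Note φ(0) = φ(1) = 0, so the boundary term u·φ vanishes.
LHS = ∫_0^1 u(x) φ'(x) dx = ∫_0^1 (-2*x^4 - x^3 + 3*x^2 + x - 1) dx. Term by term:
  ∫_0^1 -2*x^4 dx = -2/5;  ∫_0^1 -x^3 dx = -1/4;  ∫_0^1 3*x^2 dx = 1;
  ∫_0^1 x dx = 1/2;  ∫_0^1 -1 dx = -1.
Sum: -2/5 − 1/4 + 1 + 1/2 − 1 = -3/20.
So LHS = -3/20.
∫_0^1 v(x) φ(x) dx = ∫_0^1 (-6*x^4 + 2*x^3 + 6*x^2 - 2*x) dx. Term by term:
  ∫_0^1 -6*x^4 dx = -6/5;  ∫_0^1 2*x^3 dx = 1/2;  ∫_0^1 6*x^2 dx = 2;
  ∫_0^1 -2*x dx = -1.
Sum: -6/5 + 1/2 + 2 − 1 = 3/10.
So RHS = -∫_0^1 v(x) φ(x) dx = -3/10.
LHS − RHS = 3/20 ≠ 0, so the identity fails.
(For a valid weak derivative the identity must hold for EVERY test function, in particular this one. The failure shows v is NOT the weak derivative of u.)
Correct weak derivative would be u'(x) = 3*x**2 + 2*x - 1.


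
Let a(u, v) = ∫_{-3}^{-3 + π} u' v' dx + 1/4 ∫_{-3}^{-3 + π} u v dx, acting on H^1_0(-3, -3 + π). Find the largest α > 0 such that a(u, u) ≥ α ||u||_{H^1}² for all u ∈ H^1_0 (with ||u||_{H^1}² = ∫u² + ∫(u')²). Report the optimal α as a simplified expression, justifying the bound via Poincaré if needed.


α = 5/8

Coercivity of a(·,·) on H^1_0(-3, -3 + π) means a(u, u) ≥ α ||u||_{H^1}² for every u ∈ H^1_0.
The interval has length L = π, and Poincaré/coercivity depend only on L. Here a(u, u) = ∫(u')² + (1/4)·∫u².
Here 0 < c = 1/4 < 1. The condition a(u,u) ≥ α||u||_{H^1}² reads (1−α)∫(u')² ≥ (α−c)∫u². Any admissible α is ≤ 1 (rapidly oscillating u have ∫u²/∫(u')² → 0), and α = 1 would force 0 ≥ (1−c)∫u², impossible since c < 1; so 1−α > 0. By the sharp Poincaré inequality on H^1_0 of an interval of length L, ∫(u')² ≥ (π/L)²∫u² with equality for the first sine mode sin(π(x−x₀)/L) (x₀ the left endpoint), so the inequality holds for all u iff (1−α)(π/L)² ≥ α − c, i.e. α ≤ ((π/L)² + c)/((π/L)² + 1) = (1 + c(L/π)²)/(1 + (L/π)²). With (π/L)² = 1 and c = 1/4, the largest admissible constant is α = ((π/L)² + c)/((π/L)² + 1).
Simplifying, α = 5/8.


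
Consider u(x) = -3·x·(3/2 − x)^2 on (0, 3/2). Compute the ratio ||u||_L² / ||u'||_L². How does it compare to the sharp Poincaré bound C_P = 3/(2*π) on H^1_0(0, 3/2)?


||u||_L² / ||u'||_L² = 3*sqrt(14)/28 < C_P = 3/(2*π).

u(x) = -3·x·(3/2 − x)^2, so u'(x) = -9*x^2 + 18*x - 27/4.
u(x) = -3·x·(3/2 − x)^2 vanishes at x = 0 and x = 3/2, so u ∈ H^1_0(0, 3/2). Differentiate via the product rule and integrate the resulting polynomials term by term.
  ∫_0^3/2 u² dx = ∫_0^3/2 (9*x^6 - 54*x^5 + 243*x^4/2 - 243*x^3/2 + 729*x^2/16) dx. Term by term:
    ∫_0^3/2 9*x^6 dx = 19683/896;  ∫_0^3/2 -54*x^5 dx = -6561/64;  ∫_0^3/2 243*x^4/2 dx = 59049/320;
    ∫_0^3/2 -243*x^3/2 dx = -19683/128;  ∫_0^3/2 729*x^2/16 dx = 6561/128.
  Sum: 19683/896 − 6561/64 + 59049/320 − 19683/128 + 6561/128 = 6561/4480.
  ∫_0^3/2 (u')² dx = ∫_0^3/2 (81*x^4 - 324*x^3 + 891*x^2/2 - 243*x + 729/16) dx. Term by term:
    ∫_0^3/2 81*x^4 dx = 19683/160;  ∫_0^3/2 -324*x^3 dx = -6561/16;  ∫_0^3/2 891*x^2/2 dx = 8019/16;
    ∫_0^3/2 -243*x dx = -2187/8;  ∫_0^3/2 729/16 dx = 2187/32.
  Sum: 19683/160 − 6561/16 + 8019/16 − 2187/8 + 2187/32 = 729/80.
∫_0^3/2 u² dx = 6561/4480, so ||u||_L² = 81*sqrt(70)/560.
∫_0^3/2 (u')² dx = 729/80, so ||u'||_L² = 27*sqrt(5)/20.
Ratio ||u||_L² / ||u'||_L² = 3*sqrt(14)/28.
Sharp Poincaré constant on H^1_0(0, 3/2) is C_P = L/π = 3/(2*π), achieved by sin(2*π/3·x).
A polynomial bump cannot attain the sharp Poincaré constant (only the first sine eigenfunction does), so the ratio is strictly less than C_P, consistent with ||u||_L² ≤ C_P ||u'||_L².


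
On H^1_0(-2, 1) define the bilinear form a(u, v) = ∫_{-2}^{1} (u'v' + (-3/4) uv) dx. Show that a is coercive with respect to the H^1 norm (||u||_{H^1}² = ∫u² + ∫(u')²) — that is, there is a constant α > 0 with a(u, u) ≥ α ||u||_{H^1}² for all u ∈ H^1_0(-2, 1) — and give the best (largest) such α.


α = (-27/4 + π^2)/(9 + π^2)

Coercivity of a(·,·) on H^1_0(-2, 1) means a(u, u) ≥ α ||u||_{H^1}² for every u ∈ H^1_0.
The interval has length L = 3, and Poincaré/coercivity depend only on L. Here a(u, u) = ∫(u')² + (-3/4)·∫u².
Here c = -3/4 < 0 with |c| < (π/L)² = π^2/9, so coercivity still holds. The condition a(u,u) ≥ α||u||_{H^1}² reads (1−α)∫(u')² ≥ (α−c)∫u². Any admissible α is ≤ 1 (rapidly oscillating u have ∫u²/∫(u')² → 0), and α = 1 would force 0 ≥ (1−c)∫u², impossible since c < 1; so 1−α > 0. By the sharp Poincaré inequality on H^1_0 of an interval of length L, ∫(u')² ≥ (π/L)²∫u² with equality for the first sine mode sin(π(x−x₀)/L) (x₀ the left endpoint), so the inequality holds for all u iff (1−α)(π/L)² ≥ α − c, i.e. α ≤ ((π/L)² + c)/((π/L)² + 1) = (1 + c(L/π)²)/(1 + (L/π)²). (Direct route, valid since c ≤ 0: Poincaré gives c∫u² ≥ c(L/π)²∫(u')², so a(u,u) ≥ (1 + c(L/π)²)∫(u')², while ||u||_{H^1}² ≤ (1 + (L/π)²)∫(u')²; dividing yields the same α.) With (π/L)² = π^2/9 and c = -3/4, the largest admissible constant is α = ((π/L)² + c)/((π/L)² + 1).
Simplifying, α = (-27/4 + π^2)/(9 + π^2).


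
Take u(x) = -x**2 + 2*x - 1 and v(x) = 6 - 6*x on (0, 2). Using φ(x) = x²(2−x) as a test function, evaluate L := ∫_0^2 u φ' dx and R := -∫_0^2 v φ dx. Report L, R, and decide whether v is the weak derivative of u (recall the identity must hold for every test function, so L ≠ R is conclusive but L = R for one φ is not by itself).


LHS = 8/15, RHS = 8/5. No, v is not the weak derivative of u.

u(x) = -x**2 + 2*x - 1, classical derivative u'(x) = 2 - 2*x.
φ(x) = x²(2−x), so φ'(x) = x*(4 - 3*x).
Note φ(0) = φ(2) = 0, so the boundary term u·φ vanishes.
LHS = ∫_0^2 u(x) φ'(x) dx = ∫_0^2 (3*x^4 - 10*x^3 + 11*x^2 - 4*x) dx. Term by term:
  ∫_0^2 3*x^4 dx = 96/5;  ∫_0^2 -10*x^3 dx = -40;  ∫_0^2 11*x^2 dx = 88/3;
  ∫_0^2 -4*x dx = -8.
Sum: 96/5 − 40 + 88/3 − 8 = 8/15.
So LHS = 8/15.
∫_0^2 v(x) φ(x) dx = ∫_0^2 (6*x^4 - 18*x^3 + 12*x^2) dx. Term by term:
  ∫_0^2 6*x^4 dx = 192/5;  ∫_0^2 -18*x^3 dx = -72;  ∫_0^2 12*x^2 dx = 32.
Sum: 192/5 − 72 + 32 = -8/5.
So RHS = -∫_0^2 v(x) φ(x) dx = 8/5.
LHS − RHS = -16/15 ≠ 0, so the identity fails.
(For a valid weak derivative the identity must hold for EVERY test function, in particular this one. The failure shows v is NOT the weak derivative of u.)
Correct weak derivative would be u'(x) = 2 - 2*x.


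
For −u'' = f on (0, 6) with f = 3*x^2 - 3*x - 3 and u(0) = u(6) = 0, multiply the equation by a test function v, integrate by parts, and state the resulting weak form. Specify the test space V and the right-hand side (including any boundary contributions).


V = H^1_0(0, 6) (so v(0) = v(6) = 0); weak form: ∫_0^6 u'v' dx = ∫_0^6 (3*x^2 - 3*x - 3) v dx for all v ∈ V.

Multiply both sides by a test function v and integrate from 0 to 6:
  ∫_0^6 −u''(x) v(x) dx = ∫_0^6 f(x) v(x) dx.
Integrate the LHS by parts once:
  ∫_0^6 −u'' v dx = −[u'(x) v(x)]_0^6 + ∫_0^6 u'(x) v'(x) dx.
Thus ∫_0^6 u'(x) v'(x) dx = ∫_0^6 f(x) v(x) dx + [u'(x) v(x)]_0^6.
Choose V so that boundary terms are either known or forced to vanish.
u is Dirichlet: u(0) = u(6) = 0. Let V = H^1_0(0, 6); then v(0) = v(6) = 0, and [u' v]_0^6 = 0.
Weak formulation: find u (satisfying any essential BC) such that ∫_0^6 u'(x) v'(x) dx = ∫_0^6 f v dx for all v ∈ V.
Substituting f(x) = 3*x^2 - 3*x - 3, the right-hand side is ∫_0^6 (3*x^2 - 3*x - 3) v dx.


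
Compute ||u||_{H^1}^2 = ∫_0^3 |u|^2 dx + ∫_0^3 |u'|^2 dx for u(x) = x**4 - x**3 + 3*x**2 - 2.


||u||_{H^1}^2 = 935313/140

The H^1 norm (squared) on an interval (0, L) is
  ||u||_{H^1}^2 = ∫_0^L u(x)^2 dx + ∫_0^L u'(x)^2 dx.
Compute u'(x) = 4*x**3 - 3*x**2 + 6*x.
Then u(x)^2 = x**8 - 2*x**7 + 7*x**6 - 6*x**5 + 5*x**4 + 4*x**3 - 12*x**2 + 4 and u'(x)^2 = 16*x**6 - 24*x**5 + 57*x**4 - 36*x**3 + 36*x**2.
Integrate each monomial from 0 to 3 using ∫_0^3 c·x^n dx = c·3^(n+1)/(n+1):
  ∫_0^3 u(x)^2 dx = ∫_0^3 (x^8 - 2*x^7 + 7*x^6 - 6*x^5 + 5*x^4 + 4*x^3 - 12*x^2 + 4) dx. Term by term:
    ∫_0^3 x^8 dx = 2187;  ∫_0^3 -2*x^7 dx = -6561/4;  ∫_0^3 7*x^6 dx = 2187;
    ∫_0^3 -6*x^5 dx = -729;  ∫_0^3 5*x^4 dx = 243;  ∫_0^3 4*x^3 dx = 81;
    ∫_0^3 -12*x^2 dx = -108;  ∫_0^3 4 dx = 12.
  Sum: 2187 − 6561/4 + 2187 − 729 + 243 + 81 − 108 + 12 = 8931/4.
  ∫_0^3 u'(x)^2 dx = ∫_0^3 (16*x^6 - 24*x^5 + 57*x^4 - 36*x^3 + 36*x^2) dx. Term by term:
    ∫_0^3 16*x^6 dx = 34992/7;  ∫_0^3 -24*x^5 dx = -2916;  ∫_0^3 57*x^4 dx = 13851/5;
    ∫_0^3 -36*x^3 dx = -729;  ∫_0^3 36*x^2 dx = 324.
  Sum: 34992/7 − 2916 + 13851/5 − 729 + 324 = 155682/35.
Adding: ||u||_{H^1}^2 = 8931/4 + 155682/35 = 935313/140.


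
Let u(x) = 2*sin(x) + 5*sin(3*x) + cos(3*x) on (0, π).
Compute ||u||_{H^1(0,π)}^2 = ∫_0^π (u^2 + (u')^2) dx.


||u||_{H^1(0,π)}^2 = 134*π

u'(x) = -3*sin(3*x) + 2*cos(x) + 15*cos(3*x).
Expand u² and (u')² and integrate term by term on (0, π), using: for integers n ≥ 1, ∫_0^π sin²(nx) dx = ∫_0^π cos²(nx) dx = π/2; for n ≠ n', ∫_0^π sin(nx)sin(n'x) dx = ∫_0^π cos(nx)cos(n'x) dx = 0; and by product-to-sum, ∫_0^π sin(nx)cos(n'x) dx = ½∫_0^π [sin((n+n')x) + sin((n−n')x)] dx, which is 0 when n+n' is even and 2n/(n²−n'²) when n+n' is odd (it need not vanish on (0, π)).
  u² squared terms: (2)²·∫sin(x)² dx = 4·π/2 = 2*π;  (5)²·∫sin(3x)² dx = 25·π/2 = 25*π/2;  (1)²·∫cos(3x)² dx = 1·π/2 = π/2.
  u² cross terms: 2·(2)·(5)·∫sin(x)·sin(3x) dx = 20·(0) = 0;  2·(2)·(1)·∫sin(x)·cos(3x) dx = 4·(0) = 0;  2·(5)·(1)·∫sin(3x)·cos(3x) dx = 10·(0) = 0.
  So ∫_0^π u² dx = 2*π + 25*π/2 + π/2 + 0 + 0 + 0 = 15*π.
  (u')² squared terms: (-3)²·∫sin(3x)² dx = 9·π/2 = 9*π/2;  (2)²·∫cos(x)² dx = 4·π/2 = 2*π;  (15)²·∫cos(3x)² dx = 225·π/2 = 225*π/2.
  (u')² cross terms: 2·(-3)·(2)·∫sin(3x)·cos(x) dx = -12·(0) = 0;  2·(-3)·(15)·∫sin(3x)·cos(3x) dx = -90·(0) = 0;  2·(2)·(15)·∫cos(x)·cos(3x) dx = 60·(0) = 0.
  So ∫_0^π (u')² dx = 9*π/2 + 2*π + 225*π/2 + 0 + 0 + 0 = 119*π.
||u||_{H^1}^2 = (15*π) + (119*π) = 134*π.


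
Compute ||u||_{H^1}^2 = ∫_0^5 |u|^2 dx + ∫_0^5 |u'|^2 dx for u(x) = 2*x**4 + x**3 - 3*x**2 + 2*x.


||u||_{H^1}^2 = 219017095/126

The H^1 norm (squared) on an interval (0, L) is
  ||u||_{H^1}^2 = ∫_0^L u(x)^2 dx + ∫_0^L u'(x)^2 dx.
Compute u'(x) = 8*x**3 + 3*x**2 - 6*x + 2.
Then u(x)^2 = 4*x**8 + 4*x**7 - 11*x**6 + 2*x**5 + 13*x**4 - 12*x**3 + 4*x**2 and u'(x)^2 = 64*x**6 + 48*x**5 - 87*x**4 - 4*x**3 + 48*x**2 - 24*x + 4.
Integrate each monomial from 0 to 5 using ∫_0^5 c·x^n dx = c·5^(n+1)/(n+1):
  ∫_0^5 u(x)^2 dx = ∫_0^5 (4*x^8 + 4*x^7 - 11*x^6 + 2*x^5 + 13*x^4 - 12*x^3 + 4*x^2) dx. Term by term:
    ∫_0^5 4*x^8 dx = 7812500/9;  ∫_0^5 4*x^7 dx = 390625/2;  ∫_0^5 -11*x^6 dx = -859375/7;
    ∫_0^5 2*x^5 dx = 15625/3;  ∫_0^5 13*x^4 dx = 8125;  ∫_0^5 -12*x^3 dx = -1875;
    ∫_0^5 4*x^2 dx = 500/3.
  Sum: 7812500/9 + 390625/2 − 859375/7 + 15625/3 + 8125 − 1875 + 500/3 = 119980375/126.
  ∫_0^5 u'(x)^2 dx = ∫_0^5 (64*x^6 + 48*x^5 - 87*x^4 - 4*x^3 + 48*x^2 - 24*x + 4) dx. Term by term:
    ∫_0^5 64*x^6 dx = 5000000/7;  ∫_0^5 48*x^5 dx = 125000;  ∫_0^5 -87*x^4 dx = -54375;
    ∫_0^5 -4*x^3 dx = -625;  ∫_0^5 48*x^2 dx = 2000;  ∫_0^5 -24*x dx = -300;
    ∫_0^5 4 dx = 20.
  Sum: 5000000/7 + 125000 − 54375 − 625 + 2000 − 300 + 20 = 5502040/7.
Adding: ||u||_{H^1}^2 = 119980375/126 + 5502040/7 = 219017095/126.
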